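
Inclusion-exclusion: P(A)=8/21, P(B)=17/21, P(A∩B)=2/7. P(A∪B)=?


P(A∪B) = P(A) + P(B) - P(A∩B)
= 8/21 + 17/21 - 2/7 = 19/21

19/21


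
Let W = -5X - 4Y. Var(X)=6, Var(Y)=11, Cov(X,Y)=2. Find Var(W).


Var(-5X - 4Y) = (-5)^2*Var(X) + (-4)^2*Var(Y) + 2*(-5)*(-4)*Cov(X,Y)
= 25*6 + 16*11 + 40*2
= 150 + 176 + 80 = 406

406


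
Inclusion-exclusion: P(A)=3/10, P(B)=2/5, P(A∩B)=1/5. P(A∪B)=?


P(A∪B) = P(A) + P(B) - P(A∩B)
= 3/10 + 2/5 - 1/5 = 1/2

1/2


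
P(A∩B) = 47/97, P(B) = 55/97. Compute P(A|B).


P(A|B) = P(A∩B)/P(B) = (47/97)/(55/97) = 47/55

47/55


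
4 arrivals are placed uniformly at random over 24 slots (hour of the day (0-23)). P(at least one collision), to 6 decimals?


P(all different) = prod((24-i)/24 for i=0..3) = 0.768663
P(at least one match) = 1 - 0.768663 = 0.231337

0.231337


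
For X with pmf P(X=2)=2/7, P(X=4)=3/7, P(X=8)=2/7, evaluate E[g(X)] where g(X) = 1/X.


E[1/X] = sum(g(x)*P(x))
= 1/2*2/7 + 1/4*3/7 + 1/8*2/7
= 2/7

2/7


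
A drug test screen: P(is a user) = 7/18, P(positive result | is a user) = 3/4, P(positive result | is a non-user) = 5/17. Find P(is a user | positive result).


P(A) = P(A|B)P(B) + P(A|B')P(B') = 3/4*7/18 + 5/17*11/18 = 577/1224
P(B|A) = P(A|B)P(B)/P(A) = (7/24)/(577/1224) = 357/577

357/577


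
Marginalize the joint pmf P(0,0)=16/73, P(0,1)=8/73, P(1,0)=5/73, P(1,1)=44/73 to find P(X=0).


P(X=0) = P(0,0)+P(0,1) = 16/73 + 8/73 = 24/73

24/73


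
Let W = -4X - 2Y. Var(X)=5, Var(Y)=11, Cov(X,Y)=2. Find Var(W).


Var(-4X - 2Y) = (-4)^2*Var(X) + (-2)^2*Var(Y) + 2*(-4)*(-2)*Cov(X,Y)
= 16*5 + 4*11 + 16*2
= 80 + 44 + 32 = 156

156


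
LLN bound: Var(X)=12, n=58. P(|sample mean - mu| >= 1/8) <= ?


Var(Xbar) = Var(X)/n = 12/58
Chebyshev: P(|Xbar-mu| >= 1/8) <= Var(Xbar)/(1/8)^2 = (6/29)/(1/64) = 384/29
Bound exceeds 1, so trivial bound: 1

1


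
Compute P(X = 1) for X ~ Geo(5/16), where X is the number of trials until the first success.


P(X=1) = (1-p)^0 * p = (11/16)^0 * 5/16
= 1 * 5/16 = 5/16

5/16


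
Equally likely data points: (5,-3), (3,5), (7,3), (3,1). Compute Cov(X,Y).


E[X]=9/2, E[Y]=3/2, E[XY]=6
Cov(X,Y) = E[XY] - E[X]E[Y] = 6 - 9/2*3/2 = -3/4

-3/4


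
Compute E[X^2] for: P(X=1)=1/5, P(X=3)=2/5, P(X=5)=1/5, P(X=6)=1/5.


E[X^2] = sum(x^2 * P(x))
= 1*1/5 + 9*2/5 + 25*1/5 + 36*1/5
= 16

16


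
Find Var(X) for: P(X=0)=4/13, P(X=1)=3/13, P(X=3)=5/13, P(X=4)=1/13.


E[X] = 22/13, E[X^2] = 64/13
Var(X) = E[X^2] - (E[X])^2 = 64/13 - (22/13)^2 = 348/169

348/169


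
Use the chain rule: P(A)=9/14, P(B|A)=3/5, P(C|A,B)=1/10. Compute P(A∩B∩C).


P(A∩B∩C) = P(A) * P(B|A) * P(C|A∩B)
= 9/14 * 3/5 * 1/10
= 27/70 * 1/10 = 27/700

27/700


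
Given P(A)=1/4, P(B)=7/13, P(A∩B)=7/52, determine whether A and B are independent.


P(A)*P(B) = 1/4*7/13 = 7/52
P(A∩B) = 7/52, which equals P(A)P(B), so independent

Yes, A and B are independent


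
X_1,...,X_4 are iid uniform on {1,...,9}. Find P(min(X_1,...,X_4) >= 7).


P(min >= 7) = P(all X_i >= 7) = (P(X_1 >= 7))^4
= (3/9)^4 = (1/3)^4 = 1/81

1/81


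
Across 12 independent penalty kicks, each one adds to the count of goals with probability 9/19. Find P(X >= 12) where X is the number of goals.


P(X>=12) = P(X=12)
= 282429536481/2213314919066161
= 282429536481/2213314919066161

282429536481/2213314919066161


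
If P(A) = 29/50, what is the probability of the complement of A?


P(A') = 1 - P(A) = 1 - 29/50 = 21/50

21/50


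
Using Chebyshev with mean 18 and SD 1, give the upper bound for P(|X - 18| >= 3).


k = 3/1 = 3
Chebyshev: P(|X-mu| >= k*sigma) <= 1/k^2 = 1/3^2 = 1/9

1/9


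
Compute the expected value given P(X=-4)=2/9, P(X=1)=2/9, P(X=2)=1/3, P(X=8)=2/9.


E[X] = sum(x * P(x))
= -4*2/9 + 1*2/9 + 2*1/3 + 8*2/9
= 16/9

16/9


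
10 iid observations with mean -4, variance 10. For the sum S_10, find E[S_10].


E[S_n] = n*E[X_1] = 10*-4 = -40

-40


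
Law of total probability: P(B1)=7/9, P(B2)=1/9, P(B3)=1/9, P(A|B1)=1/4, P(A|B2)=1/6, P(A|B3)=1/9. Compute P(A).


P(A) = P(A|B1)P(B1) + P(A|B2)P(B2) + P(A|B3)P(B3)
= 1/4*7/9 + 1/6*1/9 + 1/9*1/9
= 7/36 + 1/54 + 1/81 = 73/324

73/324


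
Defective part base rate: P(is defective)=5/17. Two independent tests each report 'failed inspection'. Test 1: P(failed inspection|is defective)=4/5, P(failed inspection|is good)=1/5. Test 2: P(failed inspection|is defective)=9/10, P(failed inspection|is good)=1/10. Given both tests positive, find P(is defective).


After test 1: P(+) = 4/5*5/17 + 1/5*12/17 = 32/85
P(B|+) = (4/17)/(32/85) = 5/8
After test 2 (use post1 as new prior): P(+) = 9/10*5/8 + 1/10*3/8 = 3/5
P(B|+,+) = (9/16)/(3/5) = 15/16

15/16


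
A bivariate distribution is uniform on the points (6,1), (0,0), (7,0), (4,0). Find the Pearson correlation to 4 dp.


Cov(X,Y) = 0.4375, Var(X) = 7.1875, Var(Y) = 0.1875
rho = Cov/(sqrt(VarX)*sqrt(VarY)) = 0.3769

0.3769


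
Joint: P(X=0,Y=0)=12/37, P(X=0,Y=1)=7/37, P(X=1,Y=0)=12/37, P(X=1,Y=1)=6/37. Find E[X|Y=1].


P(Y=1) = 13/37
E[X|Y=1] = (0*7 + 1*6)/13 = 6/13

6/13


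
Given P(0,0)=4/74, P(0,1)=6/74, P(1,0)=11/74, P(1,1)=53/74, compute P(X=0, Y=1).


Read from table: P(X=0, Y=1) = 6/74 = 3/37

3/37


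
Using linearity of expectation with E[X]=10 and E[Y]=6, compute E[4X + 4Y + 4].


E[4X + 4Y + 4] = 4*E[X] + 4*E[Y] + 4
= (4)*(10) + (4)*(6) + (4)
= 40 + 24 + 4 = 68

68


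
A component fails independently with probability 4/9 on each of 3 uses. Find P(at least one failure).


P(at least one) = 1 - P(none)
P(none) = (1 - 4/9)^3 = (5/9)^3 = 125/729
P(at least one) = 1 - 125/729 = 604/729

604/729


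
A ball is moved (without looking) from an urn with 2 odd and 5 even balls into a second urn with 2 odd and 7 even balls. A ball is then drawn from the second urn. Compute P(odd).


P(transfer odd) = 2/7; P(transfer even) = 5/7
If odd transferred: Urn II has 3 odd of 10, so P(odd|odd moved) = 3/10
If even transferred: Urn II has 2 odd of 10, so P(odd|even moved) = 1/5
By total probability: P(odd) = 2/7*3/10 + 5/7*1/5 = 8/35

8/35


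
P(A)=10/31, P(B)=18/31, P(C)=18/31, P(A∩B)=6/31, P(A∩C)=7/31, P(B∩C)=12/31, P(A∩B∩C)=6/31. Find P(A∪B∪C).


P(A∪B∪C) = P(A)+P(B)+P(C) - P(AB)-P(AC)-P(BC) + P(ABC)
= 10/31+18/31+18/31 - 6/31-7/31-12/31 + 6/31
= 27/31

27/31


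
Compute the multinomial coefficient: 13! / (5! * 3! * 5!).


13! = 6227020800
Denominator: 5!=120 * 3!=6 * 5!=120
Coefficient = 6227020800 / 86400 = 72072

72072


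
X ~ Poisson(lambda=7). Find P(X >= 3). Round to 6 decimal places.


P(X>=3) = 1 - P(X<=2) = 1 - (e^(-7)*7^0/0! + e^(-7)*7^1/1! + e^(-7)*7^2/2!)
≈ 1 - (0.0009118820 + 0.0063831738 + 0.0223411082)
= 1 - 0.0296361640 = 0.9703638360
≈ 0.970364

0.970364


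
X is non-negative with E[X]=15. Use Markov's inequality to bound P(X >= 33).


Markov: P(X >= a) <= E[X]/a
P(X >= 33) <= 15/33 = 5/11

5/11


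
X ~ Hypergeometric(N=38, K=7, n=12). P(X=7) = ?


P(X=7) = C(7,7)*C(31,5) / C(38,12)
= 1*169911 / 2707475148
= 169911/2707475148 = 3/47804

3/47804


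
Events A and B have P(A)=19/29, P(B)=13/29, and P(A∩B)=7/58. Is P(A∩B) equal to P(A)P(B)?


P(A)*P(B) = 19/29*13/29 = 247/841
P(A∩B) = 7/58 != 247/841, so not independent

No, A and B are not independent


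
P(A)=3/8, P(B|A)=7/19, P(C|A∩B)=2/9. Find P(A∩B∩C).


P(A∩B∩C) = P(A) * P(B|A) * P(C|A∩B)
= 3/8 * 7/19 * 2/9
= 21/152 * 2/9 = 7/228

7/228


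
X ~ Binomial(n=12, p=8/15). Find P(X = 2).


P(X=2) = C(12,2) * p^2 * (1-p)^10
= 66 * 64/225 * 282475249/576650390625
= 397725150592/43248779296875

397725150592/43248779296875


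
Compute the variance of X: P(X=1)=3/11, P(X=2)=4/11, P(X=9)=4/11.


E[X] = 47/11, E[X^2] = 343/11
Var(X) = E[X^2] - (E[X])^2 = 343/11 - (47/11)^2 = 1564/121

1564/121


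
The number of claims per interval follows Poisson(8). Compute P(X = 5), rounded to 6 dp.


P(X=5) = e^(-8) * 8^5 / 5!
≈ 0.0003354626279 * 32768 / 120
≈ 0.091604

0.091604


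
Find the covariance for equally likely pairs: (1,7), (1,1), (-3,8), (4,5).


E[X]=3/4, E[Y]=21/4, E[XY]=1
Cov(X,Y) = E[XY] - E[X]E[Y] = 1 - 3/4*21/4 = -47/16

-47/16


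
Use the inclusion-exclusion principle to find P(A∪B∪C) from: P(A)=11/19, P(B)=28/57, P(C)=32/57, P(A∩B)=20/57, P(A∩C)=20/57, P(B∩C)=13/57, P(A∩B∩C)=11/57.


P(A∪B∪C) = P(A)+P(B)+P(C) - P(AB)-P(AC)-P(BC) + P(ABC)
= 11/19+28/57+32/57 - 20/57-20/57-13/57 + 11/57
= 17/19

17/19


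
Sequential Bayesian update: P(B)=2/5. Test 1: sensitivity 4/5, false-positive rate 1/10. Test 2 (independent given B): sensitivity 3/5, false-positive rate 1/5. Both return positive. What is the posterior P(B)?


After test 1: P(+) = 4/5*2/5 + 1/10*3/5 = 19/50
P(B|+) = (8/25)/(19/50) = 16/19
After test 2 (use post1 as new prior): P(+) = 3/5*16/19 + 1/5*3/19 = 51/95
P(B|+,+) = (48/95)/(51/95) = 16/17

16/17


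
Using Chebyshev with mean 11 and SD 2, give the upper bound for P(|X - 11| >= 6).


k = 6/2 = 3
Chebyshev: P(|X-mu| >= k*sigma) <= 1/k^2 = 1/3^2 = 1/9

1/9


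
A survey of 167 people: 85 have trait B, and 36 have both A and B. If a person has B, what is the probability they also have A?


P(A|B) = P(A∩B)/P(B) = (36/167)/(85/167) = 36/85

36/85


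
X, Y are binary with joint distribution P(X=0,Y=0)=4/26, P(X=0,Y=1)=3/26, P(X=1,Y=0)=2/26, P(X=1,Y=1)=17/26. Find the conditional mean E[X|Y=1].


P(Y=1) = 20/26
E[X|Y=1] = (0*3 + 1*17)/20 = 17/20

17/20


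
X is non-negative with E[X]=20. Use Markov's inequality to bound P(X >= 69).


Markov: P(X >= a) <= E[X]/a
P(X >= 69) <= 20/69

20/69


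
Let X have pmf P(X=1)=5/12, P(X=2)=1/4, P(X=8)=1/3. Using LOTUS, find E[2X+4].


E[2X+4] = sum(g(x)*P(x))
= 6*5/12 + 8*1/4 + 20*1/3
= 67/6

67/6


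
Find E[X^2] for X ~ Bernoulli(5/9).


For Bernoulli: X in {0,1}
E[X^2] = 0^2*(1-5/9) + 1^2*5/9 = 5/9

5/9


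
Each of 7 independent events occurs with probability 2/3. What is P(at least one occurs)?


P(at least one) = 1 - P(none)
P(none) = (1 - 2/3)^7 = (1/3)^7 = 1/2187
P(at least one) = 1 - 1/2187 = 2186/2187

2186/2187


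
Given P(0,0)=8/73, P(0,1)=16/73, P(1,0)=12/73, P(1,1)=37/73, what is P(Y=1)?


P(Y=1) = P(0,1)+P(1,1) = 16/73 + 37/73 = 53/73

53/73


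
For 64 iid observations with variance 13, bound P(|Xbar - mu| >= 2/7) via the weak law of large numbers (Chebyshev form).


Var(Xbar) = Var(X)/n = 13/64
Chebyshev: P(|Xbar-mu| >= 2/7) <= Var(Xbar)/(2/7)^2 = (13/64)/(4/49) = 637/256
Bound exceeds 1, so trivial bound: 1

1


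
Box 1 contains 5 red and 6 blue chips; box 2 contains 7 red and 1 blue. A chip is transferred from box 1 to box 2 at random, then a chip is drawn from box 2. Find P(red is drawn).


P(transfer red) = 5/11; P(transfer blue) = 6/11
If red transferred: Urn II has 8 red of 9, so P(red|red moved) = 8/9
If blue transferred: Urn II has 7 red of 9, so P(red|blue moved) = 7/9
By total probability: P(red) = 5/11*8/9 + 6/11*7/9 = 82/99

82/99


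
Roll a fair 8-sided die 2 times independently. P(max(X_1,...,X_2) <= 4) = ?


P(max <= 4) = P(all X_i <= 4) = (P(X_1 <= 4))^2
= (4/8)^2 = (1/2)^2 = 1/4

1/4


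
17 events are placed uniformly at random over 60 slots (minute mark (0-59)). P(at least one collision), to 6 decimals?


P(all different) = prod((60-i)/60 for i=0..16) = 0.081369
P(at least one match) = 1 - 0.081369 = 0.918631

0.918631


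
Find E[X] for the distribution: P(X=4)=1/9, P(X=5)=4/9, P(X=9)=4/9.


E[X] = sum(x * P(x))
= 4*1/9 + 5*4/9 + 9*4/9
= 20/3

20/3


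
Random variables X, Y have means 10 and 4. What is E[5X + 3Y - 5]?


E[5X + 3Y - 5] = 5*E[X] + 3*E[Y] - 5
= (5)*(10) + (3)*(4) + (-5)
= 50 + 12 - 5 = 57

57


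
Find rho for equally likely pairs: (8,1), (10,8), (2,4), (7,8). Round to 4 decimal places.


Cov(X,Y) = 2.5625, Var(X) = 8.6875, Var(Y) = 8.6875
rho = Cov/(sqrt(VarX)*sqrt(VarY)) = 0.2950

0.2950


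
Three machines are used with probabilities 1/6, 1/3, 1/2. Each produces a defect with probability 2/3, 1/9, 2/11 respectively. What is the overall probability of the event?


P(A) = P(A|B1)P(B1) + P(A|B2)P(B2) + P(A|B3)P(B3)
= 2/3*1/6 + 1/9*1/3 + 2/11*1/2
= 1/9 + 1/27 + 1/11 = 71/297

71/297


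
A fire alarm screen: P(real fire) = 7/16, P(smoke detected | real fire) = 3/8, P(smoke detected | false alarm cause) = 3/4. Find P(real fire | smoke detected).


P(A) = P(A|B)P(B) + P(A|B')P(B') = 3/8*7/16 + 3/4*9/16 = 75/128
P(B|A) = P(A|B)P(B)/P(A) = (21/128)/(75/128) = 7/25

7/25


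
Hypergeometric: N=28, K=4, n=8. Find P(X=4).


P(X=4) = C(4,4)*C(24,4) / C(28,8)
= 1*10626 / 3108105
= 10626/3108105 = 2/585

2/585


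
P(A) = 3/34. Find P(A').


P(A') = 1 - P(A) = 1 - 3/34 = 31/34

31/34


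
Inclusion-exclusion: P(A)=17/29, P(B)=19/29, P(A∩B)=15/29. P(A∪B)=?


P(A∪B) = P(A) + P(B) - P(A∩B)
= 17/29 + 19/29 - 15/29 = 21/29

21/29


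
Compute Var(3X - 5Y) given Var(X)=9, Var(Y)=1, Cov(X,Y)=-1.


Var(3X - 5Y) = 3^2*Var(X) + (-5)^2*Var(Y) + 2*3*(-5)*Cov(X,Y)
= 9*9 + 25*1 - 30*(-1)
= 81 + 25 + 30 = 136

136


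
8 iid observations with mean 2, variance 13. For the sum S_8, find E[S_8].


E[S_n] = n*E[X_1] = 8*2 = 16

16


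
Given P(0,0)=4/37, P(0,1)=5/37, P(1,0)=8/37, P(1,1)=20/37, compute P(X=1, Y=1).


Read from table: P(X=1, Y=1) = 20/37

20/37


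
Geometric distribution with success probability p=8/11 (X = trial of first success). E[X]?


For geometric (trials until first success), E[X] = 1/p = 1/(8/11) = 11/8

11/8


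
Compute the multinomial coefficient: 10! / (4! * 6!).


10! = 3628800
Denominator: 4!=24 * 6!=720
Coefficient = 3628800 / 17280 = 210

210


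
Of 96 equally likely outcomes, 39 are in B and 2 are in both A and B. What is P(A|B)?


P(A|B) = P(A∩B)/P(B) = (2/96)/(39/96) = 2/39

2/39


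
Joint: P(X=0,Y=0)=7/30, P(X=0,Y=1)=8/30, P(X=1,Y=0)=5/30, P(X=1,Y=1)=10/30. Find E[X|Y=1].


P(Y=1) = 18/30
E[X|Y=1] = (0*8 + 1*10)/18 = 10/18 = 5/9

5/9


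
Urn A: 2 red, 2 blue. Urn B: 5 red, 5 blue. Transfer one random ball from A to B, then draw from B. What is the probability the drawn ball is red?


P(transfer red) = 2/4 = 1/2; P(transfer blue) = 1/2
If red transferred: Urn II has 6 red of 11, so P(red|red moved) = 6/11
If blue transferred: Urn II has 5 red of 11, so P(red|blue moved) = 5/11
By total probability: P(red) = 1/2*6/11 + 1/2*5/11 = 1/2

1/2


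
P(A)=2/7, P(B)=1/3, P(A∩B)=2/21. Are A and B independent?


P(A)*P(B) = 2/7*1/3 = 2/21
P(A∩B) = 2/21, which equals P(A)P(B), so independent

Yes, A and B are independent


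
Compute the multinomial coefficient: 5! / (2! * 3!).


5! = 120
Denominator: 2!=2 * 3!=6
Coefficient = 120 / 12 = 10

10


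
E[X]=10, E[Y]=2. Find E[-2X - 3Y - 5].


E[-2X - 3Y - 5] = -2*E[X] - 3*E[Y] - 5
= (-2)*(10) + (-3)*(2) + (-5)
= -20 - 6 - 5 = -31

-31


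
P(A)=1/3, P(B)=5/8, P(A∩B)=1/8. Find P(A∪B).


P(A∪B) = P(A) + P(B) - P(A∩B)
= 1/3 + 5/8 - 1/8 = 5/6

5/6


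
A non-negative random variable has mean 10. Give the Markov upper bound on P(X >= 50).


Markov: P(X >= a) <= E[X]/a
P(X >= 50) <= 10/50 = 1/5

1/5


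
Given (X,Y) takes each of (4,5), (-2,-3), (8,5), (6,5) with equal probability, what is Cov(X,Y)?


E[X]=4, E[Y]=3, E[XY]=24
Cov(X,Y) = E[XY] - E[X]E[Y] = 24 - 4*3 = 12

12


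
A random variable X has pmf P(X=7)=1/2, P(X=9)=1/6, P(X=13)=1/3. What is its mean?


E[X] = sum(x * P(x))
= 7*1/2 + 9*1/6 + 13*1/3
= 28/3

28/3


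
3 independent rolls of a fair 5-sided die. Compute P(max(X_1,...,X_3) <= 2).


P(max <= 2) = P(all X_i <= 2) = (P(X_1 <= 2))^3
= (2/5)^3 = 8/125

8/125


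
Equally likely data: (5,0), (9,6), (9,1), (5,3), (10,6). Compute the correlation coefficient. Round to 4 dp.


Cov(X,Y) = 3.2800, Var(X) = 4.6400, Var(Y) = 6.1600
rho = Cov/(sqrt(VarX)*sqrt(VarY)) = 0.6135

0.6135


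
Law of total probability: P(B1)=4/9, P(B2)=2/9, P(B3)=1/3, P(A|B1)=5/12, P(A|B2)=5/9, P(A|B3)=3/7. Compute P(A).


P(A) = P(A|B1)P(B1) + P(A|B2)P(B2) + P(A|B3)P(B3)
= 5/12*4/9 + 5/9*2/9 + 3/7*1/3
= 5/27 + 10/81 + 1/7 = 256/567

256/567


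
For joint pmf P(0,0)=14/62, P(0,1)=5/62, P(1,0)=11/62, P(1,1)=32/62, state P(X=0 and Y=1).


Read from table: P(X=0, Y=1) = 5/62

5/62


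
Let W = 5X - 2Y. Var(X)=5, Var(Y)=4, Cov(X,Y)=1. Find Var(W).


Var(5X - 2Y) = 5^2*Var(X) + (-2)^2*Var(Y) + 2*5*(-2)*Cov(X,Y)
= 25*5 + 4*4 - 20*1
= 125 + 16 - 20 = 121

121


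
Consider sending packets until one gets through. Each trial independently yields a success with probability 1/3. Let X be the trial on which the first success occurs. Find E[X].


For geometric (trials until first success), E[X] = 1/p = 1/(1/3) = 3

3


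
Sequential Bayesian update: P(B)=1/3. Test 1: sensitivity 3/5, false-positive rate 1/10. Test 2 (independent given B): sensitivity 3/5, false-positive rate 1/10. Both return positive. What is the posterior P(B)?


After test 1: P(+) = 3/5*1/3 + 1/10*2/3 = 4/15
P(B|+) = (1/5)/(4/15) = 3/4
After test 2 (use post1 as new prior): P(+) = 3/5*3/4 + 1/10*1/4 = 19/40
P(B|+,+) = (9/20)/(19/40) = 18/19

18/19


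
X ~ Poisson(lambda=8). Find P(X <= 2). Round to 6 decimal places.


P(X<=2) = e^(-8)*8^0/0! + e^(-8)*8^1/1! + e^(-8)*8^2/2!
≈ 0.0003354626 + 0.0026837010 + 0.0107348041
= 0.0137539677
≈ 0.013754

0.013754


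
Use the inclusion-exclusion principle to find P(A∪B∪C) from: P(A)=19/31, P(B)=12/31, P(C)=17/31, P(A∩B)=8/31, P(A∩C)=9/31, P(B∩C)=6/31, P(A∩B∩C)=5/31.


P(A∪B∪C) = P(A)+P(B)+P(C) - P(AB)-P(AC)-P(BC) + P(ABC)
= 19/31+12/31+17/31 - 8/31-9/31-6/31 + 5/31
= 30/31

30/31


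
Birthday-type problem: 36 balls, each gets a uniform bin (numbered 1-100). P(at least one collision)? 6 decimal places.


P(all different) = prod((100-i)/100 for i=0..35) = 0.000736
P(at least one match) = 1 - 0.000736 = 0.999264

0.999264


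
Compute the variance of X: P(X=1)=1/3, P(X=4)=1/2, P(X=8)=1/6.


E[X] = 11/3, E[X^2] = 19
Var(X) = E[X^2] - (E[X])^2 = 19 - (11/3)^2 = 50/9

50/9


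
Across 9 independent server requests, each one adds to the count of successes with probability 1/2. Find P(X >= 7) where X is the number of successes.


P(X>=7) = P(X=7) + P(X=8) + P(X=9)
= 9/128 + 9/512 + 1/512
= 23/256

23/256


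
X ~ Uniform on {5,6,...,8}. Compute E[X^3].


E[X^3] = (1/4) * sum(x^3 for x=5..8)
= 1196/4 = 299

299


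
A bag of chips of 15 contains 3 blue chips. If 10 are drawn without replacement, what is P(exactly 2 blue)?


P(X=2) = C(3,2)*C(12,8) / C(15,10)
= 3*495 / 3003
= 1485/3003 = 45/91

45/91


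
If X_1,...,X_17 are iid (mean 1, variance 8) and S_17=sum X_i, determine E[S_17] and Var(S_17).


E[S_n] = n*mu = 17*1 = 17
Var(S_n) = n*sigma^2 = 17*8 = 136

E[S_17]=17, Var(S_17)=136


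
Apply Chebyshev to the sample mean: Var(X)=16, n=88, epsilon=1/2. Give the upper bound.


Var(Xbar) = Var(X)/n = 16/88
Chebyshev: P(|Xbar-mu| >= 1/2) <= Var(Xbar)/(1/2)^2 = (2/11)/(1/4) = 8/11

8/11


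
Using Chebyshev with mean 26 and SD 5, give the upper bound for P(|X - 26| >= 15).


k = 15/5 = 3
Chebyshev: P(|X-mu| >= k*sigma) <= 1/k^2 = 1/3^2 = 1/9

1/9


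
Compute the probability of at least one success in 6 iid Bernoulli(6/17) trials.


P(at least one) = 1 - P(none)
P(none) = (1 - 6/17)^6 = (11/17)^6 = 1771561/24137569
P(at least one) = 1 - 1771561/24137569 = 22366008/24137569

22366008/24137569


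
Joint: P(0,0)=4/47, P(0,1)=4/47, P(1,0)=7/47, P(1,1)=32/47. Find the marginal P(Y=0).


P(Y=0) = P(0,0)+P(1,0) = 4/47 + 7/47 = 11/47

11/47


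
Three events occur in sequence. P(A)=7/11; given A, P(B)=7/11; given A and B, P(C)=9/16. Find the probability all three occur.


P(A∩B∩C) = P(A) * P(B|A) * P(C|A∩B)
= 7/11 * 7/11 * 9/16
= 49/121 * 9/16 = 441/1936

441/1936


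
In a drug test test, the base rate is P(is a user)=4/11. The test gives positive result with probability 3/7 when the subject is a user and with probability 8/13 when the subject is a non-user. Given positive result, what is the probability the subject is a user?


P(A) = P(A|B)P(B) + P(A|B')P(B') = 3/7*4/11 + 8/13*7/11 = 548/1001
P(B|A) = P(A|B)P(B)/P(A) = (12/77)/(548/1001) = 39/137

39/137


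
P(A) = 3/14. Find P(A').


P(A') = 1 - P(A) = 1 - 3/14 = 11/14

11/14


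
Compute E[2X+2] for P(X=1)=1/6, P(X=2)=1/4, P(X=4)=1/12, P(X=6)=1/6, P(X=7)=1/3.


E[2X+2] = sum(g(x)*P(x))
= 4*1/6 + 6*1/4 + 10*1/12 + 14*1/6 + 16*1/3
= 32/3

32/3


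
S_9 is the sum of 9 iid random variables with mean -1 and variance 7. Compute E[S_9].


E[S_n] = n*E[X_1] = 9*-1 = -9

-9


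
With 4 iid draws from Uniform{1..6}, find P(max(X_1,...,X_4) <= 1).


P(max <= 1) = P(all X_i <= 1) = (P(X_1 <= 1))^4
= (1/6)^4 = 1/1296

1/1296


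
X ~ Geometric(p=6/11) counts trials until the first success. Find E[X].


For geometric (trials until first success), E[X] = 1/p = 1/(6/11) = 11/6

11/6


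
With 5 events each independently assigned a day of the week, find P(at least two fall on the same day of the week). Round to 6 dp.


P(all different) = prod((7-i)/7 for i=0..4) = 0.149938
P(at least one match) = 1 - 0.149938 = 0.850062

0.850062


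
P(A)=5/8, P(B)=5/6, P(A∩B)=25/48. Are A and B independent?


P(A)*P(B) = 5/8*5/6 = 25/48
P(A∩B) = 25/48, which equals P(A)P(B), so independent

Yes, A and B are independent


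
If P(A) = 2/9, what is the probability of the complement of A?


P(A') = 1 - P(A) = 1 - 2/9 = 7/9

7/9


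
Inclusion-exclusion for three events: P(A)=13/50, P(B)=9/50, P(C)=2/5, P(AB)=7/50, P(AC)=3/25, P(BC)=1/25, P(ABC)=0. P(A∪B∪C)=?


P(A∪B∪C) = P(A)+P(B)+P(C) - P(AB)-P(AC)-P(BC) + P(ABC)
= 13/50+9/50+2/5 - 7/50-3/25-1/25 + 0
= 27/50

27/50


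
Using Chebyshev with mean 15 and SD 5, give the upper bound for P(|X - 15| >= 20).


k = 20/5 = 4
Chebyshev: P(|X-mu| >= k*sigma) <= 1/k^2 = 1/4^2 = 1/16

1/16


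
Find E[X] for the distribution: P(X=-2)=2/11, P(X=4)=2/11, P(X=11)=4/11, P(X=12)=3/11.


E[X] = sum(x * P(x))
= -2*2/11 + 4*2/11 + 11*4/11 + 12*3/11
= 84/11

84/11


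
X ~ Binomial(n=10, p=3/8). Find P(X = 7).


P(X=7) = C(10,7) * p^7 * (1-p)^3
= 120 * 2187/2097152 * 125/512
= 4100625/134217728

4100625/134217728


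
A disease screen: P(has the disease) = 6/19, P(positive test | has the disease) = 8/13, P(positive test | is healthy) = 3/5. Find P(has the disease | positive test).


P(A) = P(A|B)P(B) + P(A|B')P(B') = 8/13*6/19 + 3/5*13/19 = 747/1235
P(B|A) = P(A|B)P(B)/P(A) = (48/247)/(747/1235) = 80/249

80/249


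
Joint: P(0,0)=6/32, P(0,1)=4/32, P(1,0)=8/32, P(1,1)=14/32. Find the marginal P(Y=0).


P(Y=0) = P(0,0)+P(1,0) = 6/32 + 8/32 = 14/32 = 7/16

7/16


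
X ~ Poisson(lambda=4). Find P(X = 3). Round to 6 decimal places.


P(X=3) = e^(-4) * 4^3 / 3!
≈ 0.01831563889 * 64 / 6
≈ 0.195367

0.195367


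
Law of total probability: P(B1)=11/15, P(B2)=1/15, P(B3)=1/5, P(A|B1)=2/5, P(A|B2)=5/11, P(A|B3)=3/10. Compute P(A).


P(A) = P(A|B1)P(B1) + P(A|B2)P(B2) + P(A|B3)P(B3)
= 2/5*11/15 + 5/11*1/15 + 3/10*1/5
= 22/75 + 1/33 + 3/50 = 211/550

211/550


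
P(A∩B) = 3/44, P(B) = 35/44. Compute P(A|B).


P(A|B) = P(A∩B)/P(B) = (3/44)/(35/44) = 3/35

3/35


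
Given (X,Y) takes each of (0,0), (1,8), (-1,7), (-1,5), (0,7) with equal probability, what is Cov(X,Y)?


E[X]=-1/5, E[Y]=27/5, E[XY]=-4/5
Cov(X,Y) = E[XY] - E[X]E[Y] = -4/5 + 1/5*27/5 = 7/25

7/25


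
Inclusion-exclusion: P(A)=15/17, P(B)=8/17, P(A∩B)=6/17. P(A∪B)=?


P(A∪B) = P(A) + P(B) - P(A∩B)
= 15/17 + 8/17 - 6/17 = 1

1


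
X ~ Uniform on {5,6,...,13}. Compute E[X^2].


E[X^2] = (1/9) * sum(x^2 for x=5..13)
= 789/9 = 263/3

263/3


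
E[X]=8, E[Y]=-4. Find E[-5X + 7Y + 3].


E[-5X + 7Y + 3] = -5*E[X] + 7*E[Y] + 3
= (-5)*(8) + (7)*(-4) + (3)
= -40 - 28 + 3 = -65

-65


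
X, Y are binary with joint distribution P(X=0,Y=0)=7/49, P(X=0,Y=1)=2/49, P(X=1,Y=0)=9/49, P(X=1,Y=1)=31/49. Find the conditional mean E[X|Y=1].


P(Y=1) = 33/49
E[X|Y=1] = (0*2 + 1*31)/33 = 31/33

31/33


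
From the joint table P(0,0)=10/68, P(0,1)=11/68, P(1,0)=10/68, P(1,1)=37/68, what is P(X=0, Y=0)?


Read from table: P(X=0, Y=0) = 10/68 = 5/34

5/34


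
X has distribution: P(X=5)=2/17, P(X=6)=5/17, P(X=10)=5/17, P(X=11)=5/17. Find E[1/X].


E[1/X] = sum(g(x)*P(x))
= 1/5*2/17 + 1/6*5/17 + 1/10*5/17 + 1/11*5/17
= 361/2805

361/2805


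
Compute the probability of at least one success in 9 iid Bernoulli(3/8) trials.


P(at least one) = 1 - P(none)
P(none) = (1 - 3/8)^9 = (5/8)^9 = 1953125/134217728
P(at least one) = 1 - 1953125/134217728 = 132264603/134217728

132264603/134217728


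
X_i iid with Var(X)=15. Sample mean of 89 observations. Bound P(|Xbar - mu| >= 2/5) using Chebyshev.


Var(Xbar) = Var(X)/n = 15/89
Chebyshev: P(|Xbar-mu| >= 2/5) <= Var(Xbar)/(2/5)^2 = (15/89)/(4/25) = 375/356
Bound exceeds 1, so trivial bound: 1

1


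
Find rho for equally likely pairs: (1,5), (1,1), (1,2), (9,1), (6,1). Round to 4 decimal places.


Cov(X,Y) = -2.6000, Var(X) = 11.0400, Var(Y) = 2.4000
rho = Cov/(sqrt(VarX)*sqrt(VarY)) = -0.5051

-0.5051


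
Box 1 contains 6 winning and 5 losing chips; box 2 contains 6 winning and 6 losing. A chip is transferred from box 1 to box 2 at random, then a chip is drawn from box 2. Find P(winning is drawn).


P(transfer winning) = 6/11; P(transfer losing) = 5/11
If winning transferred: Urn II has 7 winning of 13, so P(winning|winning moved) = 7/13
If losing transferred: Urn II has 6 winning of 13, so P(winning|losing moved) = 6/13
By total probability: P(winning) = 6/11*7/13 + 5/11*6/13 = 72/143

72/143


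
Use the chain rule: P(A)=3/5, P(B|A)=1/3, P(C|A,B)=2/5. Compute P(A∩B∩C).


P(A∩B∩C) = P(A) * P(B|A) * P(C|A∩B)
= 3/5 * 1/3 * 2/5
= 1/5 * 2/5 = 2/25

2/25


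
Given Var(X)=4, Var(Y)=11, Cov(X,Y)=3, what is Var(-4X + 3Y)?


Var(-4X + 3Y) = (-4)^2*Var(X) + 3^2*Var(Y) + 2*(-4)*3*Cov(X,Y)
= 16*4 + 9*11 - 24*3
= 64 + 99 - 72 = 91

91


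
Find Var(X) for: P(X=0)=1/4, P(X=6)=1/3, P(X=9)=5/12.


E[X] = 23/4, E[X^2] = 183/4
Var(X) = E[X^2] - (E[X])^2 = 183/4 - (23/4)^2 = 203/16

203/16


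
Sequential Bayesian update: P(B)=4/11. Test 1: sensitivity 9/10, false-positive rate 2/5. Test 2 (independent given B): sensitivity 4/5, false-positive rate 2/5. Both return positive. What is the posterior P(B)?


After test 1: P(+) = 9/10*4/11 + 2/5*7/11 = 32/55
P(B|+) = (18/55)/(32/55) = 9/16
After test 2 (use post1 as new prior): P(+) = 4/5*9/16 + 2/5*7/16 = 5/8
P(B|+,+) = (9/20)/(5/8) = 18/25

18/25


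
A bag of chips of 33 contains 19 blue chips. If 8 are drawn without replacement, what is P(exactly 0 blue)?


P(X=0) = C(19,0)*C(14,8) / C(33,8)
= 1*3003 / 13884156
= 3003/13884156 = 7/32364

7/32364


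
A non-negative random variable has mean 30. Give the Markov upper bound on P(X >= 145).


Markov: P(X >= a) <= E[X]/a
P(X >= 145) <= 30/145 = 6/29

6/29


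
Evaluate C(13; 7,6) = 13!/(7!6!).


13! = 6227020800
Denominator: 7!=5040 * 6!=720
Coefficient = 6227020800 / 3628800 = 1716

1716


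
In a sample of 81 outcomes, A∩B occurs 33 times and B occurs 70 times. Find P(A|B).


P(A|B) = P(A∩B)/P(B) = (33/81)/(70/81) = 33/70

33/70


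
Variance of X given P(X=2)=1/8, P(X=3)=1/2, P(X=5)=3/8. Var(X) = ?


E[X] = 29/8, E[X^2] = 115/8
Var(X) = E[X^2] - (E[X])^2 = 115/8 - (29/8)^2 = 79/64

79/64


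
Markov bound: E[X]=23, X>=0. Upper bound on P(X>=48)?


Markov: P(X >= a) <= E[X]/a
P(X >= 48) <= 23/48

23/48


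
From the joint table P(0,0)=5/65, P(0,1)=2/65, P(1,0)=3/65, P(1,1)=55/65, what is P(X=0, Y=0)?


Read from table: P(X=0, Y=0) = 5/65 = 1/13

1/13


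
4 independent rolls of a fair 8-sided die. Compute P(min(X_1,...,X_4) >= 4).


P(min >= 4) = P(all X_i >= 4) = (P(X_1 >= 4))^4
= (5/8)^4 = 625/4096

625/4096


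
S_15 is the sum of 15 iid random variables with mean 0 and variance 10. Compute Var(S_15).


By independence, Var(S_n) = n*Var(X_1) = 15*10 = 150

150


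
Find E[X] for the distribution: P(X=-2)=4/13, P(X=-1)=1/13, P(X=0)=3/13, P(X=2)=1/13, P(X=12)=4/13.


E[X] = sum(x * P(x))
= -2*4/13 - 1*1/13 + 0*3/13 + 2*1/13 + 12*4/13
= 41/13

41/13


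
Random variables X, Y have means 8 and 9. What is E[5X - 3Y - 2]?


E[5X - 3Y - 2] = 5*E[X] - 3*E[Y] - 2
= (5)*(8) + (-3)*(9) + (-2)
= 40 - 27 - 2 = 11

11


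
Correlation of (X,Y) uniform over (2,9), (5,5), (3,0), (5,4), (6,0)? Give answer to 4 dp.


Cov(X,Y) = -2.5200, Var(X) = 2.1600, Var(Y) = 11.4400
rho = Cov/(sqrt(VarX)*sqrt(VarY)) = -0.5069

-0.5069


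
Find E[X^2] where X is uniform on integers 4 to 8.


E[X^2] = (1/5) * sum(x^2 for x=4..8)
= 190/5 = 38

38


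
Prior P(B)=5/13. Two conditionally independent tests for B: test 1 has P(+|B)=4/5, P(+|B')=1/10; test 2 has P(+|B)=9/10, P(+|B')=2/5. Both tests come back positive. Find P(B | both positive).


After test 1: P(+) = 4/5*5/13 + 1/10*8/13 = 24/65
P(B|+) = (4/13)/(24/65) = 5/6
After test 2 (use post1 as new prior): P(+) = 9/10*5/6 + 2/5*1/6 = 49/60
P(B|+,+) = (3/4)/(49/60) = 45/49

45/49


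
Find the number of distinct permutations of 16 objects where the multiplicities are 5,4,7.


16! = 20922789888000
Denominator: 5!=120 * 4!=24 * 7!=5040
Coefficient = 20922789888000 / 14515200 = 1441440

1441440


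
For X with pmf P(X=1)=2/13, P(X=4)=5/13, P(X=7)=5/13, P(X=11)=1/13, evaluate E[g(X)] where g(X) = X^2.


E[X^2] = sum(g(x)*P(x))
= 1*2/13 + 16*5/13 + 49*5/13 + 121*1/13
= 448/13

448/13


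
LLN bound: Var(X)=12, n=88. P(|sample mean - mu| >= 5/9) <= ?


Var(Xbar) = Var(X)/n = 12/88
Chebyshev: P(|Xbar-mu| >= 5/9) <= Var(Xbar)/(5/9)^2 = (3/22)/(25/81) = 243/550

243/550


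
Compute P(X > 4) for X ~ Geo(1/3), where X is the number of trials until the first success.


P(X > 4) = P(first 4 trials all fail) = (1-p)^4 = (2/3)^4 = 16/81

16/81


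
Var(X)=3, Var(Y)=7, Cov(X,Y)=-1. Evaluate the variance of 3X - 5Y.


Var(3X - 5Y) = 3^2*Var(X) + (-5)^2*Var(Y) + 2*3*(-5)*Cov(X,Y)
= 9*3 + 25*7 - 30*(-1)
= 27 + 175 + 30 = 232

232


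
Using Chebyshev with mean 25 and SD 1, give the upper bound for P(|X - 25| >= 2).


k = 2/1 = 2
Chebyshev: P(|X-mu| >= k*sigma) <= 1/k^2 = 1/2^2 = 1/4

1/4


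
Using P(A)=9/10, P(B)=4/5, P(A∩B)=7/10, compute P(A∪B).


P(A∪B) = P(A) + P(B) - P(A∩B)
= 9/10 + 4/5 - 7/10 = 1

1


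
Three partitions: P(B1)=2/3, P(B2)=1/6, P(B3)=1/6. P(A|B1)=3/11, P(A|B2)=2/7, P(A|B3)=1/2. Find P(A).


P(A) = P(A|B1)P(B1) + P(A|B2)P(B2) + P(A|B3)P(B3)
= 3/11*2/3 + 2/7*1/6 + 1/2*1/6
= 2/11 + 1/21 + 1/12 = 289/924

289/924


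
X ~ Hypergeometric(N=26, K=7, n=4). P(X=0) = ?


P(X=0) = C(7,0)*C(19,4) / C(26,4)
= 1*3876 / 14950
= 3876/14950 = 1938/7475

1938/7475


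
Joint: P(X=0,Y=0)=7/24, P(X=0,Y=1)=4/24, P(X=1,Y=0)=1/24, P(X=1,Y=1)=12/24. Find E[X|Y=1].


P(Y=1) = 16/24
E[X|Y=1] = (0*4 + 1*12)/16 = 12/16 = 3/4

3/4


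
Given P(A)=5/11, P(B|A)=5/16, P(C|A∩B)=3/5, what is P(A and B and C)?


P(A∩B∩C) = P(A) * P(B|A) * P(C|A∩B)
= 5/11 * 5/16 * 3/5
= 25/176 * 3/5 = 15/176

15/176


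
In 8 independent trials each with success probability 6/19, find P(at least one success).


P(at least one) = 1 - P(none)
P(none) = (1 - 6/19)^8 = (13/19)^8 = 815730721/16983563041
P(at least one) = 1 - 815730721/16983563041 = 16167832320/16983563041

16167832320/16983563041


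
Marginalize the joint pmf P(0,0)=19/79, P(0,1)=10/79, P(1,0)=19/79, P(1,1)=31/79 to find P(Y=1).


P(Y=1) = P(0,1)+P(1,1) = 10/79 + 31/79 = 41/79

41/79


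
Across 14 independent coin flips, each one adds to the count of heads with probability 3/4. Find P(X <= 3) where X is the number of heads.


P(X<=3) = P(X=0) + P(X=1) + P(X=2) + P(X=3)
= 1/268435456 + 21/134217728 + 819/268435456 + 2457/67108864
= 5345/134217728

5345/134217728


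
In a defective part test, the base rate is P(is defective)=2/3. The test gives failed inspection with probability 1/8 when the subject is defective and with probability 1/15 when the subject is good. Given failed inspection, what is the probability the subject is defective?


P(A) = P(A|B)P(B) + P(A|B')P(B') = 1/8*2/3 + 1/15*1/3 = 19/180
P(B|A) = P(A|B)P(B)/P(A) = (1/12)/(19/180) = 15/19

15/19


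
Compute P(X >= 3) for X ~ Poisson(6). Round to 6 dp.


P(X>=3) = 1 - P(X<=2) = 1 - (e^(-6)*6^0/0! + e^(-6)*6^1/1! + e^(-6)*6^2/2!)
≈ 1 - (0.0024787522 + 0.0148725131 + 0.0446175392)
= 1 - 0.0619688045 = 0.9380311955
≈ 0.938031

0.938031


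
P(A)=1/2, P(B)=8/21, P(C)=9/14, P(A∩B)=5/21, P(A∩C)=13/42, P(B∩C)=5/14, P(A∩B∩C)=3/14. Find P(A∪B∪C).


P(A∪B∪C) = P(A)+P(B)+P(C) - P(AB)-P(AC)-P(BC) + P(ABC)
= 1/2+8/21+9/14 - 5/21-13/42-5/14 + 3/14
= 5/6

5/6


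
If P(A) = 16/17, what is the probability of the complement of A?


P(A') = 1 - P(A) = 1 - 16/17 = 1/17

1/17


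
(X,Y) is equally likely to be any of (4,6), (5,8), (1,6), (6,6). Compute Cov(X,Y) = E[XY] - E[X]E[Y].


E[X]=4, E[Y]=13/2, E[XY]=53/2
Cov(X,Y) = E[XY] - E[X]E[Y] = 53/2 - 4*13/2 = 1/2

1/2


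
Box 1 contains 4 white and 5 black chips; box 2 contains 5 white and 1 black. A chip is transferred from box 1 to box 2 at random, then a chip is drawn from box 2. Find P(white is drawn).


P(transfer white) = 4/9; P(transfer black) = 5/9
If white transferred: Urn II has 6 white of 7, so P(white|white moved) = 6/7
If black transferred: Urn II has 5 white of 7, so P(white|black moved) = 5/7
By total probability: P(white) = 4/9*6/7 + 5/9*5/7 = 7/9

7/9


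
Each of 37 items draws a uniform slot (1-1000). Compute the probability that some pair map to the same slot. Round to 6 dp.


P(all different) = prod((1000-i)/1000 for i=0..36) = 0.509536
P(at least one match) = 1 - 0.509536 = 0.490464

0.490464


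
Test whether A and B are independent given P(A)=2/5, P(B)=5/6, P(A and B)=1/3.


P(A)*P(B) = 2/5*5/6 = 1/3
P(A∩B) = 1/3, which equals P(A)P(B), so independent

Yes, A and B are independent


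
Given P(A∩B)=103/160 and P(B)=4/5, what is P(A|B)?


P(A|B) = P(A∩B)/P(B) = (103/160)/(128/160) = 103/128

103/128


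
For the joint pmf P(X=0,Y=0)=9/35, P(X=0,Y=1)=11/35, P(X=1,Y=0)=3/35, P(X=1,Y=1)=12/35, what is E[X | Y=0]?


P(Y=0) = 12/35
E[X|Y=0] = (0*9 + 1*3)/12 = 3/12 = 1/4

1/4


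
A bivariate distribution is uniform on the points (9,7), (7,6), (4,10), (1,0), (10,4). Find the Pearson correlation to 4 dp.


Cov(X,Y) = 3.5200, Var(X) = 10.9600, Var(Y) = 11.0400
rho = Cov/(sqrt(VarX)*sqrt(VarY)) = 0.3200

0.3200


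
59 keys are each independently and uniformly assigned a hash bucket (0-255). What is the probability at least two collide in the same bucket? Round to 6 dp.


P(all different) = prod((256-i)/256 for i=0..58) = 0.000703
P(at least one match) = 1 - 0.000703 = 0.999297

0.999297


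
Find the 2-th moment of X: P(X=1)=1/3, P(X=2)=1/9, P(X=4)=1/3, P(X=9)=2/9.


E[X^2] = sum(x^2 * P(x))
= 1*1/3 + 4*1/9 + 16*1/3 + 81*2/9
= 217/9

217/9


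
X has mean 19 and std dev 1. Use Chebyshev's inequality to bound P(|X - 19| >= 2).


k = 2/1 = 2
Chebyshev: P(|X-mu| >= k*sigma) <= 1/k^2 = 1/2^2 = 1/4

1/4


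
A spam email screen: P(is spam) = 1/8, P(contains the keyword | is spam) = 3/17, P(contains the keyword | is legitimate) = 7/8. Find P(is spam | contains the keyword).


P(A) = P(A|B)P(B) + P(A|B')P(B') = 3/17*1/8 + 7/8*7/8 = 857/1088
P(B|A) = P(A|B)P(B)/P(A) = (3/136)/(857/1088) = 24/857

24/857


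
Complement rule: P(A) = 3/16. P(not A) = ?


P(A') = 1 - P(A) = 1 - 3/16 = 13/16

13/16


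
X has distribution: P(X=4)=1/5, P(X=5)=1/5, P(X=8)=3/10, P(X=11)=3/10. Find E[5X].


E[5X] = sum(g(x)*P(x))
= 20*1/5 + 25*1/5 + 40*3/10 + 55*3/10
= 75/2

75/2


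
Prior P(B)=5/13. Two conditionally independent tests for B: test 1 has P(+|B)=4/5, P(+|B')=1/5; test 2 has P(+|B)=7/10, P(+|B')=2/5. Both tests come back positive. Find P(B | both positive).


After test 1: P(+) = 4/5*5/13 + 1/5*8/13 = 28/65
P(B|+) = (4/13)/(28/65) = 5/7
After test 2 (use post1 as new prior): P(+) = 7/10*5/7 + 2/5*2/7 = 43/70
P(B|+,+) = (1/2)/(43/70) = 35/43

35/43


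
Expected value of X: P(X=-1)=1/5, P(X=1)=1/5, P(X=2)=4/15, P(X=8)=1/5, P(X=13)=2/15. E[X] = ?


E[X] = sum(x * P(x))
= -1*1/5 + 1*1/5 + 2*4/15 + 8*1/5 + 13*2/15
= 58/15

58/15


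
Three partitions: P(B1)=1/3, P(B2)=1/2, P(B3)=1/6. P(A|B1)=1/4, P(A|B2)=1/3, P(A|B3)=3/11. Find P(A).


P(A) = P(A|B1)P(B1) + P(A|B2)P(B2) + P(A|B3)P(B3)
= 1/4*1/3 + 1/3*1/2 + 3/11*1/6
= 1/12 + 1/6 + 1/22 = 13/44

13/44


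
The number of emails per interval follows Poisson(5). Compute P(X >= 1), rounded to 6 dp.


P(X>=1) = 1 - P(X<=0) = 1 - (e^(-5)*5^0/0!)
≈ 1 - 0.0067379470 = 0.9932620530
≈ 0.993262

0.993262


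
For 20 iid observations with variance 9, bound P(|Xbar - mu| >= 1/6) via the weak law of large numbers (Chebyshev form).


Var(Xbar) = Var(X)/n = 9/20
Chebyshev: P(|Xbar-mu| >= 1/6) <= Var(Xbar)/(1/6)^2 = (9/20)/(1/36) = 81/5
Bound exceeds 1, so trivial bound: 1

1


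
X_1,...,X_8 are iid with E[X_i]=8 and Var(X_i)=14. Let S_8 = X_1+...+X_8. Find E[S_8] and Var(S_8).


E[S_n] = n*mu = 8*8 = 64
Var(S_n) = n*sigma^2 = 8*14 = 112

E[S_8]=64, Var(S_8)=112


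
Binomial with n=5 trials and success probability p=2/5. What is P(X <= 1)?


P(X<=1) = P(X=0) + P(X=1)
= 243/3125 + 162/625
= 1053/3125

1053/3125


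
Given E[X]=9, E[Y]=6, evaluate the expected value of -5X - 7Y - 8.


E[-5X - 7Y - 8] = -5*E[X] - 7*E[Y] - 8
= (-5)*(9) + (-7)*(6) + (-8)
= -45 - 42 - 8 = -95

-95


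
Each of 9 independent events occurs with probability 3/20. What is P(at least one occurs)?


P(at least one) = 1 - P(none)
P(none) = (1 - 3/20)^9 = (17/20)^9 = 118587876497/512000000000
P(at least one) = 1 - 118587876497/512000000000 = 393412123503/512000000000

393412123503/512000000000


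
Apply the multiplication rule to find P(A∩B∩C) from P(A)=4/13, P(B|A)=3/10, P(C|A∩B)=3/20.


P(A∩B∩C) = P(A) * P(B|A) * P(C|A∩B)
= 4/13 * 3/10 * 3/20
= 6/65 * 3/20 = 9/650

9/650


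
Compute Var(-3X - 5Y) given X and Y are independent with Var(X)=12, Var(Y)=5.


Independence => Cov(X,Y)=0
Var(-3X - 5Y) = (-3)^2*Var(X) + (-5)^2*Var(Y)
= 9*12 + 25*5 = 233

233


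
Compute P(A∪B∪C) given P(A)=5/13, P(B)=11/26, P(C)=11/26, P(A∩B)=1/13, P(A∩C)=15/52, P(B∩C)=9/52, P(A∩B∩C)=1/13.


P(A∪B∪C) = P(A)+P(B)+P(C) - P(AB)-P(AC)-P(BC) + P(ABC)
= 5/13+11/26+11/26 - 1/13-15/52-9/52 + 1/13
= 10/13

10/13


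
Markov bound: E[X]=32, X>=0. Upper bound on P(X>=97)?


Markov: P(X >= a) <= E[X]/a
P(X >= 97) <= 32/97

32/97


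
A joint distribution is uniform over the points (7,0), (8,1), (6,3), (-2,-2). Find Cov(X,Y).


E[X]=19/4, E[Y]=1/2, E[XY]=15/2
Cov(X,Y) = E[XY] - E[X]E[Y] = 15/2 - 19/4*1/2 = 41/8

41/8


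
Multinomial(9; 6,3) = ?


9! = 362880
Denominator: 6!=720 * 3!=6
Coefficient = 362880 / 4320 = 84

84


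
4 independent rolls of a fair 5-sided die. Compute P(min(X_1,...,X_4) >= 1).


P(min >= 1) = P(all X_i >= 1) = (P(X_1 >= 1))^4
= (5/5)^4 = 1^4 = 1

1


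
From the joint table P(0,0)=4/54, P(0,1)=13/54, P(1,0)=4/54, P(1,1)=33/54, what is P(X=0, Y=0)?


Read from table: P(X=0, Y=0) = 4/54 = 2/27

2/27


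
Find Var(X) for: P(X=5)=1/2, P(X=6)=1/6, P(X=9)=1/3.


E[X] = 13/2, E[X^2] = 91/2
Var(X) = E[X^2] - (E[X])^2 = 91/2 - (13/2)^2 = 13/4

13/4


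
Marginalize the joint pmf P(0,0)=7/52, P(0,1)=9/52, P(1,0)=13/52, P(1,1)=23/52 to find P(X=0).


P(X=0) = P(0,0)+P(0,1) = 7/52 + 9/52 = 16/52 = 4/13

4/13
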